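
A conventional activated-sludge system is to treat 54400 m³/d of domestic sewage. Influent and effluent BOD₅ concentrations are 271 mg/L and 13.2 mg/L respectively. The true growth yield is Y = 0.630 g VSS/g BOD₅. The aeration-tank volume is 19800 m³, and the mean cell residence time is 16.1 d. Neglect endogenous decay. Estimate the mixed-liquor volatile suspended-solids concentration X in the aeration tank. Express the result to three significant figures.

Without decay, X = Y Q (S₀−S) θ_c / V = 0.630 × 54400 × (271 − 13.2) × 16.1 / 19800 = 7184 mg/L.

X ≈ 7180 mg/L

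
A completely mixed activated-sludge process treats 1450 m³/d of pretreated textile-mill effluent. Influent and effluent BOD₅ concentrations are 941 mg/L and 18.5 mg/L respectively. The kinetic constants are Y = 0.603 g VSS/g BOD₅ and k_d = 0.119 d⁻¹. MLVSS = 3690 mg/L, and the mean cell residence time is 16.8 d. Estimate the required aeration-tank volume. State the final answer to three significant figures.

V ≈ 1220 m³

Rearranging the biomass balance for a CMAS with decay, V = Y·Q·ΔS·θ_c / [X·(1+k_d θ_c)] = 0.603 × 1450 × (941 − 18.5) × 16.8 / [3690 × (1 + 0.119 × 16.8)] = 1.36×10^7 / 11067 = 1224 m³.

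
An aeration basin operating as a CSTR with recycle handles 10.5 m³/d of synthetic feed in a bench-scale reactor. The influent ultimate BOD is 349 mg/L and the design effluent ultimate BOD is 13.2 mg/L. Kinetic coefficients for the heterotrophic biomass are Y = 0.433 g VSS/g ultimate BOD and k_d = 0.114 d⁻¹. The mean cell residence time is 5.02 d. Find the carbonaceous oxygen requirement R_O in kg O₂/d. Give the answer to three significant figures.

R_O ≈ 2.15 kg O₂/d

Observed yield with endogenous decay: Y_obs = Y / (1 + k_d·θ_c) = 0.433 / (1 + 0.114 × 5.02) = 0.433 / 1.572 = 0.2754 g VSS/g ultimate BOD.
Mass of ultimate BOD removed per day: Q(S₀ − S) = 10.5 × 335.8 g/m³ = 3.526 kg/d.
Biomass synthesised: P_X = Y_obs × 3.526 = 0.9710 kg VSS/d.
R_O = Q·(S₀ − S) − 1.42·P_X = 3.526 − 1.42 × 0.9710 = 2.147 kg O₂/d.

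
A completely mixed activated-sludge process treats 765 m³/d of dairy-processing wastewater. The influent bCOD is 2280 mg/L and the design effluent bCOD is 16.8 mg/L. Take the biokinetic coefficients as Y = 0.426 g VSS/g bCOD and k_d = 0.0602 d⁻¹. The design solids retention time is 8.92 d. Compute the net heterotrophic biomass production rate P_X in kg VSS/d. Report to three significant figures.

The observed yield is Y_obs = Y/(1 + k_d·θ_c) = 0.426 / (1 + 0.0602 × 8.92) = 0.426 / 1.537 = 0.2772 g VSS per g bCOD removed.
Q·(S₀ − S) = 765 × (2280 − 16.8) × 10⁻³ = 1731 kg/d removed.
So the net sludge growth is P_X = 0.2772 × 1731 = 479.9 kg VSS/d.

P_X ≈ 480 kg VSS/d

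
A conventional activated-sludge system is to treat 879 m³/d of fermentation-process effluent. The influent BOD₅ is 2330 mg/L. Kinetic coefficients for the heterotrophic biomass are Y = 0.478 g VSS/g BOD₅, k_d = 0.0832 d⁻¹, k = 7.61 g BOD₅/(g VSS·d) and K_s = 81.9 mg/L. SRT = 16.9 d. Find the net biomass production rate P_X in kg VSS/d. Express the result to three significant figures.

From the Monod/SRT balance for a CMAS, S = K_s·(1+k_d θ_c)/[θ_c·(Y k − k_d) − 1] = 81.9 × (1 + 0.0832 × 16.9) / [16.9 × (0.478 × 7.61 − 0.0832) − 1] = 197.1 / 59.07 = 3.336 mg/L.
Observed yield with endogenous decay: Y_obs = Y / (1 + k_d·θ_c) = 0.478 / (1 + 0.0832 × 16.9) = 0.478 / 2.406 = 0.1987 g VSS/g BOD₅.
Substrate removed = Q·(S₀ − S) = 879 m³/d × (2330 − 3.34) g/m³ = 2.05×10^6 g/d = 2045 kg/d.
Biomass produced: P_X = Y_obs·Q·ΔS = 0.1987 × 2045 ≈ 406.3 kg VSS/d.

P_X ≈ 406 kg VSS/d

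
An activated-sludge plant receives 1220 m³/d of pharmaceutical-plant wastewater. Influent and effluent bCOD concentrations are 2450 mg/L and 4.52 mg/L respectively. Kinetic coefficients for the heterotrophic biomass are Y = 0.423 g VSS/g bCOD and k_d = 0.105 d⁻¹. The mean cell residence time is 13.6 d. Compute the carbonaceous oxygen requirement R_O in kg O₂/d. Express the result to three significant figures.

Observed yield with endogenous decay: Y_obs = Y / (1 + k_d·θ_c) = 0.423 / (1 + 0.105 × 13.6) = 0.423 / 2.428 = 0.1742 g VSS/g bCOD.
Mass of bCOD removed per day: Q(S₀ − S) = 1220 × 2445 g/m³ = 2983 kg/d.
Net sludge production P_X = 0.1742 × 2983 = 519.8 kg VSS/d.
R_O = Q·ΔS − 1.42 P_X = 2983 − 738.1 = 2245 kg O₂/d.

R_O ≈ 2250 kg O₂/d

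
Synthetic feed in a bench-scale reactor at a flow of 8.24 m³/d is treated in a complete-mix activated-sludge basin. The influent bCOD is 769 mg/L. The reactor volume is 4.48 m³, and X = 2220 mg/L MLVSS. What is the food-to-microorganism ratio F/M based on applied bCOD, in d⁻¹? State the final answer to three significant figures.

Food-to-microorganism ratio F/M = Q S₀ / (V X) = 8.24 × 769 / (4.480 × 2220) = 0.6371 d⁻¹.

F/M ≈ 0.637 d⁻¹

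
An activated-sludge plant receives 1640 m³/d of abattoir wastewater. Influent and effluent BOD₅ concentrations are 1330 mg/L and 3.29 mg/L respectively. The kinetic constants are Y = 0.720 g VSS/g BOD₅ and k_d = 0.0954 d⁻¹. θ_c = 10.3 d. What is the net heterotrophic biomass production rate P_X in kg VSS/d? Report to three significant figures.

P_X ≈ 790 kg VSS/d

The observed yield is Y_obs = Y/(1 + k_d·θ_c) = 0.720 / (1 + 0.0954 × 10.3) = 0.720 / 1.983 = 0.3632 g VSS per g BOD₅ removed.
Substrate removed = Q·(S₀ − S) = 1640 m³/d × (1330 − 3.29) g/m³ = 2.18×10^6 g/d = 2176 kg/d.
P_X = Y_obs · Q(S₀ − S) = 0.3632 × 2176 = 790.2 kg VSS/d.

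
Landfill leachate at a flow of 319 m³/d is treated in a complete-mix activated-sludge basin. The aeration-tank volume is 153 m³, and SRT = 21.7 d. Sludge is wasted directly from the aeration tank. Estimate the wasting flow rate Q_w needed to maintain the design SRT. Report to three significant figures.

Wasting from the aeration tank: Q_w = V / θ_c = 153.0 / 21.7 = 7.051 m³/d.

Q_w ≈ 7.05 m³/d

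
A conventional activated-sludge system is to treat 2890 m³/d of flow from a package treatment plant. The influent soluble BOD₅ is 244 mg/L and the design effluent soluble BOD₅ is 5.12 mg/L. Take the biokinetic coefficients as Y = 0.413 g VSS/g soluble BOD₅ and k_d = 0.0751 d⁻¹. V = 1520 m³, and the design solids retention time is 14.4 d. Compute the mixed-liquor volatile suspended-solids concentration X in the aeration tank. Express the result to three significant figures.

X = Y·Q·ΔS·θ_c / [V·(1 + k_d θ_c)] = 0.413 × 2890 × (244 − 5.12) × 14.4 / [1520 × (1 + 0.0751 × 14.4)] = 1298 mg/L.

X ≈ 1300 mg/L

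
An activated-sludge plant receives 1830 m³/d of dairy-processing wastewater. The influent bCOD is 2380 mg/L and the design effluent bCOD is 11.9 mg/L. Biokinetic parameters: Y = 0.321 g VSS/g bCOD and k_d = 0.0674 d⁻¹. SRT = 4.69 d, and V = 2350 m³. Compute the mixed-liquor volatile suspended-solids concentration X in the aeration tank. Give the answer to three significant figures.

X = Y·Q·ΔS·θ_c / [V·(1 + k_d θ_c)] = 0.321 × 1830 × (2380 − 11.9) × 4.69 / [2350 × (1 + 0.0674 × 4.69)] = 2109 mg/L.

X ≈ 2110 mg/L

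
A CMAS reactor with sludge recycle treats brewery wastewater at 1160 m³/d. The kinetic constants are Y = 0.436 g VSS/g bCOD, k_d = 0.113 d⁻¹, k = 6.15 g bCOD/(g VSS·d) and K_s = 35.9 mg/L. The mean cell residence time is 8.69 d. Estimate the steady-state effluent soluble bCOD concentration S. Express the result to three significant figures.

Effluent substrate depends only on kinetics and SRT: S = K_s(1 + k_d θ_c) / [θ_c(Yk − k_d) − 1] = 35.9 × (1 + 0.113 × 8.69) / [8.69 × (0.436 × 6.15 − 0.113) − 1] = 71.15 / 21.32 = 3.337 mg/L.

S ≈ 3.34 mg/L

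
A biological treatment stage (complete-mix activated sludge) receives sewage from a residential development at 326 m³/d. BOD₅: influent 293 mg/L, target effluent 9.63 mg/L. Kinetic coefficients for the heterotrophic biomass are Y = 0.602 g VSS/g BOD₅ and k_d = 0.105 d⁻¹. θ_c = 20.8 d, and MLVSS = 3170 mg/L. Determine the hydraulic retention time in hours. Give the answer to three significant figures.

τ ≈ 8.44 h

From the SRT design equation V = Y Q (S₀−S) θ_c / [X (1 + k_d θ_c)] = 0.602 × 326 × (293 − 9.63) × 20.8 / [3170 × (1 + 0.105 × 20.8)] = 1.16×10^6 / 10093 = 114.6 m³.
Hydraulic retention time τ = V/Q = 114.6 / 326 = 0.3515 d = 8.437 h.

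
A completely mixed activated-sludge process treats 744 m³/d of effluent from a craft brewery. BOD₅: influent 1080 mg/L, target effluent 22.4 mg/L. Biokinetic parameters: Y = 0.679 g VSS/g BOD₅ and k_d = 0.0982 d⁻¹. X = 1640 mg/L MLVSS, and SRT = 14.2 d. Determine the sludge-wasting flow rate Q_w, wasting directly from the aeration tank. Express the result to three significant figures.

Rearranging the biomass balance for a CMAS with decay, V = Y·Q·ΔS·θ_c / [X·(1+k_d θ_c)] = 0.679 × 744 × (1080 − 22.4) × 14.2 / [1640 × (1 + 0.0982 × 14.2)] = 7.59×10^6 / 3927 = 1932 m³.
For wasting at MLVSS concentration, Q_w = V/θ_c = 1932/14.2 = 136.1 m³/d.

Q_w ≈ 136 m³/d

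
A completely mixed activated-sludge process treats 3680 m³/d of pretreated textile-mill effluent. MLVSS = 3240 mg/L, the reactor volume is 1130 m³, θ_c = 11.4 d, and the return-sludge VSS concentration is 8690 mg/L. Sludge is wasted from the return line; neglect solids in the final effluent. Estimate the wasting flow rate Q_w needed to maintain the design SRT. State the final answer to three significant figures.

Q_w ≈ 37.0 m³/d

θ_c = V·X/(Q_w·X_r) when wasting from the recycle, so Q_w = V·X/(θ_c·X_r) = 1130 × 3240 / (11.4 × 8690) = 36.96 m³/d.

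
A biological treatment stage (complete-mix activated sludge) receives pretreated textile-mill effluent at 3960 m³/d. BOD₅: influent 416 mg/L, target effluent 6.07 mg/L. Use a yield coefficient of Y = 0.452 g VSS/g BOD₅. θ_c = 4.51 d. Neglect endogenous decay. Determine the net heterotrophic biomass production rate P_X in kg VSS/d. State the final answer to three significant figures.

No decay correction is needed, so Y_obs = Y = 0.452.
Mass of BOD₅ removed per day: Q(S₀ − S) = 3960 × 409.9 g/m³ = 1623 kg/d.
Biomass produced: P_X = Y_obs·Q·ΔS = 0.4520 × 1623 ≈ 733.7 kg VSS/d.

P_X ≈ 734 kg VSS/d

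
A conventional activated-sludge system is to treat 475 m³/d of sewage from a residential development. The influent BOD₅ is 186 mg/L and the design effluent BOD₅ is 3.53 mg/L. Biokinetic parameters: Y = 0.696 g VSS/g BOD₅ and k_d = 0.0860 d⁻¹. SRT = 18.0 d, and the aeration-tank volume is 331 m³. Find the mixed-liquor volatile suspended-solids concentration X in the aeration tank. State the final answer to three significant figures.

X = Y·Q·ΔS·θ_c / [V·(1 + k_d θ_c)] = 0.696 × 475 × (186 − 3.53) × 18.0 / [331 × (1 + 0.0860 × 18.0)] = 1287 mg/L.

X ≈ 1290 mg/L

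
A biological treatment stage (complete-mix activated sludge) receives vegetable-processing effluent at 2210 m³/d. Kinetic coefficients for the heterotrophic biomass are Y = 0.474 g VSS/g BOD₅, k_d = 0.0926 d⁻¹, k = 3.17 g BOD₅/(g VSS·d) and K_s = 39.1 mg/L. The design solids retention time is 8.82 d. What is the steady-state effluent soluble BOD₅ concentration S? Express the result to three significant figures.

S ≈ 6.21 mg/L

For a completely mixed reactor with recycle the Lawrence–McCarty relation gives S = K_s·(1 + k_d·θ_c) / [θ_c·(Y·k − k_d) − 1] = 39.1 × (1 + 0.0926 × 8.82) / [8.82 × (0.474 × 3.17 − 0.0926) − 1] = 71.03 / 11.44 = 6.211 mg/L.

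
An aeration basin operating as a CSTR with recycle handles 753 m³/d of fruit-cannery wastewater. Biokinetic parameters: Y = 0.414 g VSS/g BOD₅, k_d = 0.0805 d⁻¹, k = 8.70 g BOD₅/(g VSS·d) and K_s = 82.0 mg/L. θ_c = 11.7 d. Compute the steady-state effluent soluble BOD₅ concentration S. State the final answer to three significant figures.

S ≈ 3.96 mg/L

From the Monod/SRT balance for a CMAS, S = K_s·(1+k_d θ_c)/[θ_c·(Y k − k_d) − 1] = 82.0 × (1 + 0.0805 × 11.7) / [11.7 × (0.414 × 8.70 − 0.0805) − 1] = 159.2 / 40.20 = 3.961 mg/L.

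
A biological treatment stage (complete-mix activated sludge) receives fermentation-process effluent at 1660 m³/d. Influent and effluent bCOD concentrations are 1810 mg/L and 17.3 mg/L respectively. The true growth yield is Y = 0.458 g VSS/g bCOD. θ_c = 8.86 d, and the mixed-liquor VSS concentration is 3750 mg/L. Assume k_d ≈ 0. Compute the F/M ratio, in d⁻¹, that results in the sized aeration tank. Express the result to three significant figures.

Biomass mass balance (decay neglected): V·X = Y·Q·(S₀ − S)·θ_c, so V = 0.458 × 1660 × (1810 − 17.3) × 8.86 / 3750 = 3220 m³.
Food-to-microorganism ratio F/M = Q S₀ / (V X) = 1660 × 1810 / (3220 × 3750) = 0.2488 d⁻¹.

F/M ≈ 0.249 d⁻¹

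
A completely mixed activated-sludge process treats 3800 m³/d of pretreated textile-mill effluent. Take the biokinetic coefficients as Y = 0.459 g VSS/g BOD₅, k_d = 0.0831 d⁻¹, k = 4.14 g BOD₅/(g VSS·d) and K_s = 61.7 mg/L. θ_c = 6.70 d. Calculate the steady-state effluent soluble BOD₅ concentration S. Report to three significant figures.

Effluent substrate depends only on kinetics and SRT: S = K_s(1 + k_d θ_c) / [θ_c(Yk − k_d) − 1] = 61.7 × (1 + 0.0831 × 6.70) / [6.70 × (0.459 × 4.14 − 0.0831) − 1] = 96.05 / 11.17 = 8.595 mg/L.

S ≈ 8.60 mg/L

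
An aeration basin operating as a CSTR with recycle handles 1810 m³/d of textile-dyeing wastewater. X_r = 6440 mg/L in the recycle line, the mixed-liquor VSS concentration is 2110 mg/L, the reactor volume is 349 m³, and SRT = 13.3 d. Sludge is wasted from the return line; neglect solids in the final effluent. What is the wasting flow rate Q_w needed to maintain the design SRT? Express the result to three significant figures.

Q_w = (V·X)/(θ_c X_r) = 349.0 × 2110 / (13.3 × 6440) = 8.597 m³/d.

Q_w ≈ 8.60 m³/d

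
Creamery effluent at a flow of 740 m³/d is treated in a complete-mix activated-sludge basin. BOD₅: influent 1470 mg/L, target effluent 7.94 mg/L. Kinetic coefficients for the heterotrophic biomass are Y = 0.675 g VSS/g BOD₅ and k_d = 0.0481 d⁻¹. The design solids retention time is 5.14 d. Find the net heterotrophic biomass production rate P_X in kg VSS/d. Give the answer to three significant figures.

P_X ≈ 586 kg VSS/d

The observed yield is Y_obs = Y/(1 + k_d·θ_c) = 0.675 / (1 + 0.0481 × 5.14) = 0.675 / 1.247 = 0.5412 g VSS per g BOD₅ removed.
Substrate removed = Q·(S₀ − S) = 740 m³/d × (1470 − 7.94) g/m³ = 1.08×10^6 g/d = 1082 kg/d.
So the net sludge growth is P_X = 0.5412 × 1082 = 585.5 kg VSS/d.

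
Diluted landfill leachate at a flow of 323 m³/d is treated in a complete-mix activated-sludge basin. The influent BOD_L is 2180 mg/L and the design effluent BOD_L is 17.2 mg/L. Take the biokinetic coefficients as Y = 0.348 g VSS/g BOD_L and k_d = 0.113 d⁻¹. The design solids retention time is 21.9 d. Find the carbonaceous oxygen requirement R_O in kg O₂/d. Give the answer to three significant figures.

Correct the yield for decay: Y_obs = Y/(1 + k_d θ_c) = 0.348 / (1 + 0.113 × 21.9) = 0.348 / 3.475 = 0.1002.
ΔS = 2180 − 17.2 = 2163 mg/L, so the substrate removal rate is 323 × 2163/1000 = 698.6 kg BOD_L/d.
P_X = Y_obs·Q·(S₀ − S) = 0.1002 × 698.6 = 69.96 kg VSS/d.
R_O = Q·ΔS − 1.42 P_X = 698.6 − 99.35 = 599.2 kg O₂/d.

R_O ≈ 599 kg O₂/d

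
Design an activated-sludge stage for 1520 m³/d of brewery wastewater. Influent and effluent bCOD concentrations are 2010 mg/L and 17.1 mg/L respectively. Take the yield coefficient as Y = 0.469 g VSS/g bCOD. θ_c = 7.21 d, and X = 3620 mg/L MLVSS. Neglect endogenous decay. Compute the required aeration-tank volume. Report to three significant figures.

V ≈ 2830 m³

Biomass mass balance (decay neglected): V·X = Y·Q·(S₀ − S)·θ_c, so V = 0.469 × 1520 × (2010 − 17.1) × 7.21 / 3620 = 2830 m³.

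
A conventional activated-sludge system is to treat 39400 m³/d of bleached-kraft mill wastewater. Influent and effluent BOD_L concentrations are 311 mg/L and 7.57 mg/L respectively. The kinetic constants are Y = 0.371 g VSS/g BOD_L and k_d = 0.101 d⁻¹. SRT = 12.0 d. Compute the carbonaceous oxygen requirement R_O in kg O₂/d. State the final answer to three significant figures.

R_O ≈ 9110 kg O₂/d

Correct the yield for decay: Y_obs = Y/(1 + k_d θ_c) = 0.371 / (1 + 0.101 × 12.0) = 0.371 / 2.212 = 0.1677.
ΔS = 311 − 7.57 = 303.4 mg/L, so the substrate removal rate is 39400 × 303.4/1000 = 11955 kg BOD_L/d.
P_X = Y_obs·Q·(S₀ − S) = 0.1677 × 11955 = 2005 kg VSS/d.
Carbonaceous O₂ demand = substrate oxidised − cell-mass equivalent = 11955 − 1.42 × 2005 = 9108 kg O₂/d.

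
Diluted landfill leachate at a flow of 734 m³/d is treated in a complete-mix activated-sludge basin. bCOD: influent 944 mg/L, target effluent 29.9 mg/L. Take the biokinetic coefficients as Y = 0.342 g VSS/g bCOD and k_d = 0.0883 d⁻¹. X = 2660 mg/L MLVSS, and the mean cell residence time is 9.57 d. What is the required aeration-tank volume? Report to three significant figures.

V ≈ 447 m³

From the SRT design equation V = Y Q (S₀−S) θ_c / [X (1 + k_d θ_c)] = 0.342 × 734 × (944 − 29.9) × 9.57 / [2660 × (1 + 0.0883 × 9.57)] = 2.2×10^6 / 4908 = 447.4 m³.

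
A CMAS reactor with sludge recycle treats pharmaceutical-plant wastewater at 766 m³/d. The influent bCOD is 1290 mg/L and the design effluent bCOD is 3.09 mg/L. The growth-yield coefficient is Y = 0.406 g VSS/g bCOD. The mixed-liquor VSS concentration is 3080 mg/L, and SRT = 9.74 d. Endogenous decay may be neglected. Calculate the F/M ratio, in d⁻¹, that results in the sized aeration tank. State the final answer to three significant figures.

Biomass mass balance (decay neglected): V·X = Y·Q·(S₀ − S)·θ_c, so V = 0.406 × 766 × (1290 − 3.09) × 9.74 / 3080 = 1266 m³.
F/M = Q·S₀ / (V·X) = 766 × 1290 / (1266 × 3080) = 0.2535 g bCOD·(g VSS·d)⁻¹.

F/M ≈ 0.253 d⁻¹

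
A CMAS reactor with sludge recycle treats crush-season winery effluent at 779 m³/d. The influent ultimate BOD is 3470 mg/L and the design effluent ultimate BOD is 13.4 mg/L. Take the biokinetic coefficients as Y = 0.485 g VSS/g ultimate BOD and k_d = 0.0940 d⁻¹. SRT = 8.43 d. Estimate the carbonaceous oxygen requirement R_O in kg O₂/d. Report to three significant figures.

R_O ≈ 1660 kg O₂/d

Y_obs = Y / (1 + k_d θ_c) = 0.485 / (1 + 0.0940 × 8.43) = 0.485 / 1.792 = 0.2706.
Substrate removed = Q·(S₀ − S) = 779 m³/d × (3470 − 13.4) g/m³ = 2.69×10^6 g/d = 2693 kg/d.
Net sludge production P_X = 0.2706 × 2693 = 728.6 kg VSS/d.
R_O = Q·ΔS − 1.42 P_X = 2693 − 1035 = 1658 kg O₂/d.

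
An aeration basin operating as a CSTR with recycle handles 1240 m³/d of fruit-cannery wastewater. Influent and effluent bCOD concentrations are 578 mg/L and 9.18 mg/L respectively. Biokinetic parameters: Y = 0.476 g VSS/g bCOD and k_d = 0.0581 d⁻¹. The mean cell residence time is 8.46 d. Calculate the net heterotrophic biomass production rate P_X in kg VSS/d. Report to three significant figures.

P_X ≈ 225 kg VSS/d

Y_obs = Y / (1 + k_d θ_c) = 0.476 / (1 + 0.0581 × 8.46) = 0.476 / 1.492 = 0.3191.
Mass of bCOD removed per day: Q(S₀ − S) = 1240 × 568.8 g/m³ = 705.3 kg/d.
So the net sludge growth is P_X = 0.3191 × 705.3 = 225.1 kg VSS/d.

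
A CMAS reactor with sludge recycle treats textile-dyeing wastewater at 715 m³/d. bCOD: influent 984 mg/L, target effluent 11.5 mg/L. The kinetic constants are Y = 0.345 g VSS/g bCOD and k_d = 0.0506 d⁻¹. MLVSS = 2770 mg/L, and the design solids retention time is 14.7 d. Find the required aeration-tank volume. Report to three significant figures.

V ≈ 730 m³

Rearranging the biomass balance for a CMAS with decay, V = Y·Q·ΔS·θ_c / [X·(1+k_d θ_c)] = 0.345 × 715 × (984 − 11.5) × 14.7 / [2770 × (1 + 0.0506 × 14.7)] = 3.53×10^6 / 4830 = 730.0 m³.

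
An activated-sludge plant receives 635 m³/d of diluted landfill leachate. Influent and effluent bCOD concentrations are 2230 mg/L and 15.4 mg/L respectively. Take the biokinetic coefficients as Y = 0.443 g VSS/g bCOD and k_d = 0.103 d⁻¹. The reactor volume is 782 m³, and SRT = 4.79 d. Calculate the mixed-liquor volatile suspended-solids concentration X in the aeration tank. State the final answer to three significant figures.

Solving the biomass balance for X: X = Y Q (S₀−S) θ_c / [V (1+k_d θ_c)] = 0.443 × 635 × (2230 − 15.4) × 4.79 / [782 × (1 + 0.103 × 4.79)] = 2555 mg/L.

X ≈ 2560 mg/L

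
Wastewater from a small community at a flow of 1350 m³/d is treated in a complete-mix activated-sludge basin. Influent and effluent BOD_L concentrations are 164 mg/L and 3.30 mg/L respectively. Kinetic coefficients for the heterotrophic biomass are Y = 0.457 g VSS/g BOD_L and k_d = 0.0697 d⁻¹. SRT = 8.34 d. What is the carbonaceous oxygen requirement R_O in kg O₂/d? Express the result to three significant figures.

R_O ≈ 128 kg O₂/d

Y_obs = Y / (1 + k_d θ_c) = 0.457 / (1 + 0.0697 × 8.34) = 0.457 / 1.581 = 0.2890.
Substrate removed = Q·(S₀ − S) = 1350 m³/d × (164 − 3.30) g/m³ = 2.17×10^5 g/d = 216.9 kg/d.
Biomass synthesised: P_X = Y_obs × 216.9 = 62.70 kg VSS/d.
R_O = Q·ΔS − 1.42 P_X = 216.9 − 89.03 = 127.9 kg O₂/d.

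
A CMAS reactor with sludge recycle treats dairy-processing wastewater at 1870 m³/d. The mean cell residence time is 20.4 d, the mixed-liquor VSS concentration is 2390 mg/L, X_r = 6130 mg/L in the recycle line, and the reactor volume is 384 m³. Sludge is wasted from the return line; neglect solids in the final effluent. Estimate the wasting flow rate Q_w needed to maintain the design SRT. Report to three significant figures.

Q_w ≈ 7.34 m³/d

θ_c = V·X/(Q_w·X_r) when wasting from the recycle, so Q_w = V·X/(θ_c·X_r) = 384.0 × 2390 / (20.4 × 6130) = 7.339 m³/d.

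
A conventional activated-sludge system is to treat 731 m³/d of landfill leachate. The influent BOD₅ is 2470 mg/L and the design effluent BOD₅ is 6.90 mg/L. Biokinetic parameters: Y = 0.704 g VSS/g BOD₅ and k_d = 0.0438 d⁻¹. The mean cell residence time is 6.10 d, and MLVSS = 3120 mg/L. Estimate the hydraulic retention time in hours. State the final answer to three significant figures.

τ ≈ 64.2 h

From the SRT design equation V = Y Q (S₀−S) θ_c / [X (1 + k_d θ_c)] = 0.704 × 731 × (2470 − 6.90) × 6.10 / [3120 × (1 + 0.0438 × 6.10)] = 7.73×10^6 / 3954 = 1956 m³.
HRT = V/Q = 1956 m³ / 731 m³·d⁻¹ = 2.675 d × 24 = 64.21 h.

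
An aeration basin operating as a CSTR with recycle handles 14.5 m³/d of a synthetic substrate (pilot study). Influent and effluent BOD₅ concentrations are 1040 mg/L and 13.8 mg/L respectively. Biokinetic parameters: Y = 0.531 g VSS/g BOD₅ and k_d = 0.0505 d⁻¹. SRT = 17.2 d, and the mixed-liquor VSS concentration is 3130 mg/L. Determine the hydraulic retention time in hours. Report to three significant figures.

τ ≈ 38.5 h

From the SRT design equation V = Y Q (S₀−S) θ_c / [X (1 + k_d θ_c)] = 0.531 × 14.5 × (1040 − 13.8) × 17.2 / [3130 × (1 + 0.0505 × 17.2)] = 1.36×10^5 / 5849 = 23.24 m³.
Hydraulic retention time τ = V/Q = 23.24 / 14.5 = 1.602 d = 38.46 h.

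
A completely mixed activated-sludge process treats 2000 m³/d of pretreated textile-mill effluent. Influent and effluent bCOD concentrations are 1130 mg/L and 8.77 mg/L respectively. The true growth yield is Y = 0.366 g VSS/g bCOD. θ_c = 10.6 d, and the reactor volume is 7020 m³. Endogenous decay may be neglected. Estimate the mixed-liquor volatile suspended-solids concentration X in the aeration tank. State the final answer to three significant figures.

X ≈ 1240 mg/L

From V·X = Y·Q·(S₀ − S)·θ_c (decay neglected): X = 0.366 × 2000 × (1130 − 8.77) × 10.6 / 7020 = 1239 mg/L.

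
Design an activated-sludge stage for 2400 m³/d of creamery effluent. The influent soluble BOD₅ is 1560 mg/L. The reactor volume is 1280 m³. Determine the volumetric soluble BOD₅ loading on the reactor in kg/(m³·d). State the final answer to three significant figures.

L_v ≈ 2.92 kg soluble BOD₅/(m³·d)

Applied soluble BOD₅ load per unit volume = Q·S₀/V = (2400 × 1560/1000)/1280 = 2.925 kg soluble BOD₅·m⁻³·d⁻¹.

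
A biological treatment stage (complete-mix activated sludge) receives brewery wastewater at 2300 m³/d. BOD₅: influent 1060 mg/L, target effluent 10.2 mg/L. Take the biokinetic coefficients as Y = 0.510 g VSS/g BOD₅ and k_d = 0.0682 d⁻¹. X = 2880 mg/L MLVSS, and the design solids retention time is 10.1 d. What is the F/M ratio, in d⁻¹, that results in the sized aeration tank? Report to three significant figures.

From the SRT design equation V = Y Q (S₀−S) θ_c / [X (1 + k_d θ_c)] = 0.510 × 2300 × (1060 − 10.2) × 10.1 / [2880 × (1 + 0.0682 × 10.1)] = 1.24×10^7 / 4864 = 2557 m³.
Food-to-microorganism ratio F/M = Q S₀ / (V X) = 2300 × 1060 / (2557 × 2880) = 0.3310 d⁻¹.

F/M ≈ 0.331 d⁻¹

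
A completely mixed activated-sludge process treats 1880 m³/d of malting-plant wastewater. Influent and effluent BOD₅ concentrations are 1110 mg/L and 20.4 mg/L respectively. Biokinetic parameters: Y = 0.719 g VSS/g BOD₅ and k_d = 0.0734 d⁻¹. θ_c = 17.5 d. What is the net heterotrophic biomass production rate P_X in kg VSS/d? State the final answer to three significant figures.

Observed yield with endogenous decay: Y_obs = Y / (1 + k_d·θ_c) = 0.719 / (1 + 0.0734 × 17.5) = 0.719 / 2.285 = 0.3147 g VSS/g BOD₅.
Substrate removed = Q·(S₀ − S) = 1880 m³/d × (1110 − 20.4) g/m³ = 2.05×10^6 g/d = 2048 kg/d.
Net biomass production P_X = Y_obs × Q·(S₀ − S) = 0.3147 × 2048 = 644.7 kg VSS/d.

P_X ≈ 645 kg VSS/d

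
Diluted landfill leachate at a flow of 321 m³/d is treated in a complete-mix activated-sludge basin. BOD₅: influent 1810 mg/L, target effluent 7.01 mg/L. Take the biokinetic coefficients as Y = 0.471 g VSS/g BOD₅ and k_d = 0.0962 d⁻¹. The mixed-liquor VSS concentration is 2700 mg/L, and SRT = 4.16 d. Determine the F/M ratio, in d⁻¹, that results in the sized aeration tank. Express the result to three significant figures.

F/M ≈ 0.717 d⁻¹

Steady-state biomass mass balance: V·X·(1 + k_d·θ_c) = Y·Q·(S₀ − S)·θ_c, so V = 0.471 × 321 × (1810 − 7.01) × 4.16 / [2700 × (1 + 0.0962 × 4.16)] = 1.13×10^6 / 3781 = 300.0 m³.
F/M = Q·S₀ / (V·X) = 321 × 1810 / (300.0 × 2700) = 0.7174 g BOD₅·(g VSS·d)⁻¹.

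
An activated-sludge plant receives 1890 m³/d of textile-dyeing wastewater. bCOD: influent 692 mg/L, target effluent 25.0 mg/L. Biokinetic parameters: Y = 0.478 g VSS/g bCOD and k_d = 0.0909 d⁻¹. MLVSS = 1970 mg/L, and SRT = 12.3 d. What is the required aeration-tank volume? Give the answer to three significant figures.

Steady-state biomass mass balance: V·X·(1 + k_d·θ_c) = Y·Q·(S₀ − S)·θ_c, so V = 0.478 × 1890 × (692 − 25.0) × 12.3 / [1970 × (1 + 0.0909 × 12.3)] = 7.41×10^6 / 4173 = 1776 m³.

V ≈ 1780 m³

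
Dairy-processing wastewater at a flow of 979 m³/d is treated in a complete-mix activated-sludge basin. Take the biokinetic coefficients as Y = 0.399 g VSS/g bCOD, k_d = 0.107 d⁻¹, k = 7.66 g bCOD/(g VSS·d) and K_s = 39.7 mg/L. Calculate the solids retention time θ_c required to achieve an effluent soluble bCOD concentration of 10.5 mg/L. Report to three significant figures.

θ_c ≈ 1.88 d

Specific growth rate at S = 10.5 mg/L: μ = YkS/(K_s+S) = 0.399·7.66·10.5/(39.7+10.5) = 0.6393 d⁻¹.
1/θ_c = 0.6393 − 0.107 = 0.5323 d⁻¹, so θ_c = 1.879 d.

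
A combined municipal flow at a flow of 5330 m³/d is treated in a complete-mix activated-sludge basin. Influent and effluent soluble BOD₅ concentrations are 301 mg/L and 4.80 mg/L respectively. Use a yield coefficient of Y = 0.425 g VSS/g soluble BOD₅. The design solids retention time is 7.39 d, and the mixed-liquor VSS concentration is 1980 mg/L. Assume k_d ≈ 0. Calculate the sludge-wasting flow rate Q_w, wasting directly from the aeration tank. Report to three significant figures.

V·X = Y·Q·ΔS·θ_c gives V = 0.425 × 5330 × (301 − 4.80) × 7.39 / 1980 = 2504 m³.
Wasting from the aeration tank: Q_w = V / θ_c = 2504 / 7.39 = 338.9 m³/d.

Q_w ≈ 339 m³/d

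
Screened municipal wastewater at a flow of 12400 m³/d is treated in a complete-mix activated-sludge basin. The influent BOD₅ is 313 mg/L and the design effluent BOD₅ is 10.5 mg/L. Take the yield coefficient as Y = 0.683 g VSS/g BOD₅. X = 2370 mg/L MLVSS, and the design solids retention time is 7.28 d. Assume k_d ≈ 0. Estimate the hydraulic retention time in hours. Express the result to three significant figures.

V·X = Y·Q·ΔS·θ_c gives V = 0.683 × 12400 × (313 − 10.5) × 7.28 / 2370 = 7870 m³.
τ = V/Q = 7870/12400 = 0.6346 d, or 15.23 h.

τ ≈ 15.2 h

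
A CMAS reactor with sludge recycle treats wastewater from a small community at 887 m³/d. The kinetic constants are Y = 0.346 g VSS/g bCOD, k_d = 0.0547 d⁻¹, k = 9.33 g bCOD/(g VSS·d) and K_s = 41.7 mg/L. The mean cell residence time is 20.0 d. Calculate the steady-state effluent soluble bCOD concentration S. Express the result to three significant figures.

S ≈ 1.40 mg/L

For a completely mixed reactor with recycle the Lawrence–McCarty relation gives S = K_s·(1 + k_d·θ_c) / [θ_c·(Y·k − k_d) − 1] = 41.7 × (1 + 0.0547 × 20.0) / [20.0 × (0.346 × 9.33 − 0.0547) − 1] = 87.32 / 62.47 = 1.398 mg/L.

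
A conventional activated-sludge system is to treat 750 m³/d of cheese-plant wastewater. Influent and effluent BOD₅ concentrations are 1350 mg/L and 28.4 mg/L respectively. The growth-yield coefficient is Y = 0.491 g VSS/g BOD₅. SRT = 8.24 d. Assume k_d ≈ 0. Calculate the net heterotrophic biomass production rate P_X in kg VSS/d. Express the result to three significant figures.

P_X ≈ 487 kg VSS/d

Since k_d ≈ 0, Y_obs = Y = 0.491 g VSS/g BOD₅.
Q·(S₀ − S) = 750 × (1350 − 28.4) × 10⁻³ = 991.2 kg/d removed.
P_X = Y_obs · Q(S₀ − S) = 0.4910 × 991.2 = 486.7 kg VSS/d.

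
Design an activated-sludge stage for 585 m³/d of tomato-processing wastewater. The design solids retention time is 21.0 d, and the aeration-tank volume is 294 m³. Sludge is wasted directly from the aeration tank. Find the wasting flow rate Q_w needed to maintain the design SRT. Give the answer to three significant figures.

Q_w ≈ 14.0 m³/d

For wasting at MLVSS concentration, Q_w = V/θ_c = 294.0/21.0 = 14.00 m³/d.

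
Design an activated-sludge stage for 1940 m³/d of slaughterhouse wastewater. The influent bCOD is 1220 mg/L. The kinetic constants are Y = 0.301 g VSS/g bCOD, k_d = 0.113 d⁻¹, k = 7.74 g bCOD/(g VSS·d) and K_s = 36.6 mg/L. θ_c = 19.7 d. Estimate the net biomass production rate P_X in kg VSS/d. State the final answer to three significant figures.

Effluent substrate depends only on kinetics and SRT: S = K_s(1 + k_d θ_c) / [θ_c(Yk − k_d) − 1] = 36.6 × (1 + 0.113 × 19.7) / [19.7 × (0.301 × 7.74 − 0.113) − 1] = 118.1 / 42.67 = 2.767 mg/L.
Y_obs = Y / (1 + k_d θ_c) = 0.301 / (1 + 0.113 × 19.7) = 0.301 / 3.226 = 0.09330.
Substrate removed = Q·(S₀ − S) = 1940 m³/d × (1220 − 2.77) g/m³ = 2.36×10^6 g/d = 2361 kg/d.
So the net sludge growth is P_X = 0.09330 × 2361 = 220.3 kg VSS/d.

P_X ≈ 220 kg VSS/d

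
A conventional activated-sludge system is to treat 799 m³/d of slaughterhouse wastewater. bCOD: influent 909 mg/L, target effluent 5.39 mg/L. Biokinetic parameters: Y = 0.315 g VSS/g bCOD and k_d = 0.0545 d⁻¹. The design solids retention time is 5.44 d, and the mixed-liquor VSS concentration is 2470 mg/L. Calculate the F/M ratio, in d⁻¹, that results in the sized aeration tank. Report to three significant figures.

F/M ≈ 0.761 d⁻¹

Rearranging the biomass balance for a CMAS with decay, V = Y·Q·ΔS·θ_c / [X·(1+k_d θ_c)] = 0.315 × 799 × (909 − 5.39) × 5.44 / [2470 × (1 + 0.0545 × 5.44)] = 1.24×10^6 / 3202 = 386.3 m³.
F/M = Q·S₀ / (V·X) = 799 × 909 / (386.3 × 2470) = 0.7611 g bCOD·(g VSS·d)⁻¹.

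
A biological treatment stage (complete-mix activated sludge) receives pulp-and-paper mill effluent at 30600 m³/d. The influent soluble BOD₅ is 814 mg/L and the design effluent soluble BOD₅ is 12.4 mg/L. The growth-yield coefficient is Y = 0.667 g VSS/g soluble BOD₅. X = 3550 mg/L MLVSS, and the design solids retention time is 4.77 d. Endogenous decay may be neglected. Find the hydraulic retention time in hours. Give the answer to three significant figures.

Biomass mass balance (decay neglected): V·X = Y·Q·(S₀ − S)·θ_c, so V = 0.667 × 30600 × (814 − 12.4) × 4.77 / 3550 = 21983 m³.
HRT = V/Q = 21983 m³ / 30600 m³·d⁻¹ = 0.7184 d × 24 = 17.24 h.

τ ≈ 17.2 h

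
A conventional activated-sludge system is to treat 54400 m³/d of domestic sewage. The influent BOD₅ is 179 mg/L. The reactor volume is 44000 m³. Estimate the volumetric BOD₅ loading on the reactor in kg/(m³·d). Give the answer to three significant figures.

Volumetric loading L_v = Q·S₀ / V = 54400 × 179 g/m³ / 44000 m³ = 221.3 g/(m³·d) = 0.2213 kg BOD₅/(m³·d).

L_v ≈ 0.221 kg BOD₅/(m³·d)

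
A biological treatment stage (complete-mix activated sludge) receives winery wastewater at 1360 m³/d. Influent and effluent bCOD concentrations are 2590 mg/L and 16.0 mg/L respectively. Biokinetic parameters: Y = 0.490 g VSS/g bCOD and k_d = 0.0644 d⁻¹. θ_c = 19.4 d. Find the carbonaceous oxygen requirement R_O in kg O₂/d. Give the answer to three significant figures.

Observed yield with endogenous decay: Y_obs = Y / (1 + k_d·θ_c) = 0.490 / (1 + 0.0644 × 19.4) = 0.490 / 2.249 = 0.2178 g VSS/g bCOD.
ΔS = 2590 − 16.0 = 2574 mg/L, so the substrate removal rate is 1360 × 2574/1000 = 3501 kg bCOD/d.
Biomass synthesised: P_X = Y_obs × 3501 = 762.6 kg VSS/d.
Carbonaceous O₂ demand = substrate oxidised − cell-mass equivalent = 3501 − 1.42 × 762.6 = 2418 kg O₂/d.

R_O ≈ 2420 kg O₂/d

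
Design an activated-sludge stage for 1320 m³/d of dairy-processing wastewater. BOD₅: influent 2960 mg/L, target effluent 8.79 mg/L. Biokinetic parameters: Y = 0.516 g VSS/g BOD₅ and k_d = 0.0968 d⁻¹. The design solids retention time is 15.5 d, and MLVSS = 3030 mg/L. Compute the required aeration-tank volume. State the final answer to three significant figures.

V ≈ 4110 m³

Steady-state biomass mass balance: V·X·(1 + k_d·θ_c) = Y·Q·(S₀ − S)·θ_c, so V = 0.516 × 1320 × (2960 − 8.79) × 15.5 / [3030 × (1 + 0.0968 × 15.5)] = 3.12×10^7 / 7576 = 4112 m³.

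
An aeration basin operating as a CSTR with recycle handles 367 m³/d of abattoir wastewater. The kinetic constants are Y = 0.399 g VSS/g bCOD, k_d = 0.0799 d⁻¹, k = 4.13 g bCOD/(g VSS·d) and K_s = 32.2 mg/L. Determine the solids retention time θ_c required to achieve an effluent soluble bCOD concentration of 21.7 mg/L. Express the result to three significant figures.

θ_c ≈ 1.71 d

Specific growth rate at S = 21.7 mg/L: μ = YkS/(K_s+S) = 0.399·4.13·21.7/(32.2+21.7) = 0.6634 d⁻¹.
1/θ_c = 0.6634 − 0.0799 = 0.5835 d⁻¹, so θ_c = 1.714 d.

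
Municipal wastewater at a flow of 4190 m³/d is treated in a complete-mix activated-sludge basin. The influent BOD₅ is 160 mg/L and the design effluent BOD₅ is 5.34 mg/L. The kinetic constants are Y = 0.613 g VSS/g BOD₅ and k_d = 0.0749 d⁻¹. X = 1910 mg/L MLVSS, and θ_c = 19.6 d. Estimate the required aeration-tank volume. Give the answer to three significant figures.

From the SRT design equation V = Y Q (S₀−S) θ_c / [X (1 + k_d θ_c)] = 0.613 × 4190 × (160 − 5.34) × 19.6 / [1910 × (1 + 0.0749 × 19.6)] = 7.79×10^6 / 4714 = 1652 m³.

V ≈ 1650 m³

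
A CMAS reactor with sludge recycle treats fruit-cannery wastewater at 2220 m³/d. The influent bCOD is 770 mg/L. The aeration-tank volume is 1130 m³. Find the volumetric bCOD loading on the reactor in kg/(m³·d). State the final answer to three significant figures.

L_v ≈ 1.51 kg bCOD/(m³·d)

Volumetric loading L_v = Q·S₀ / V = 2220 × 770 g/m³ / 1130 m³ = 1513 g/(m³·d) = 1.513 kg bCOD/(m³·d).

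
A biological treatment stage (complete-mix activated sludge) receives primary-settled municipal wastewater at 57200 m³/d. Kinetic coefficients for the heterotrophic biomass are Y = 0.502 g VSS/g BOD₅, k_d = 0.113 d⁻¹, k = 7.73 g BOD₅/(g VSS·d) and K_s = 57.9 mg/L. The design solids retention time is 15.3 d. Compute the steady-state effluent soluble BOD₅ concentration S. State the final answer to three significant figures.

S ≈ 2.79 mg/L

From the Monod/SRT balance for a CMAS, S = K_s·(1+k_d θ_c)/[θ_c·(Y k − k_d) − 1] = 57.9 × (1 + 0.113 × 15.3) / [15.3 × (0.502 × 7.73 − 0.113) − 1] = 158.0 / 56.64 = 2.790 mg/L.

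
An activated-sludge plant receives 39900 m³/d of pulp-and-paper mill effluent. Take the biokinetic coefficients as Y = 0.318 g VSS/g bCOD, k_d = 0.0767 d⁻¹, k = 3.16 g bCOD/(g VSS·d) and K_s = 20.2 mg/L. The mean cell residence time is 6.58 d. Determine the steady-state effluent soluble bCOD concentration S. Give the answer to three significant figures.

Effluent substrate depends only on kinetics and SRT: S = K_s(1 + k_d θ_c) / [θ_c(Yk − k_d) − 1] = 20.2 × (1 + 0.0767 × 6.58) / [6.58 × (0.318 × 3.16 − 0.0767) − 1] = 30.39 / 5.107 = 5.951 mg/L.

S ≈ 5.95 mg/L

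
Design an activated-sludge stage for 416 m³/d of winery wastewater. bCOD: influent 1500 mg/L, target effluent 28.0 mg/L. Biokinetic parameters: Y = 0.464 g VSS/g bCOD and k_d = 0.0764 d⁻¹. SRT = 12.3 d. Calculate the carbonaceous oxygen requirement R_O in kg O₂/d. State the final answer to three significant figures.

R_O ≈ 404 kg O₂/d

Correct the yield for decay: Y_obs = Y/(1 + k_d θ_c) = 0.464 / (1 + 0.0764 × 12.3) = 0.464 / 1.940 = 0.2392.
ΔS = 1500 − 28.0 = 1472 mg/L, so the substrate removal rate is 416 × 1472/1000 = 612.4 kg bCOD/d.
Net sludge production P_X = 0.2392 × 612.4 = 146.5 kg VSS/d.
R_O = Q·(S₀ − S) − 1.42·P_X = 612.4 − 1.42 × 146.5 = 404.3 kg O₂/d.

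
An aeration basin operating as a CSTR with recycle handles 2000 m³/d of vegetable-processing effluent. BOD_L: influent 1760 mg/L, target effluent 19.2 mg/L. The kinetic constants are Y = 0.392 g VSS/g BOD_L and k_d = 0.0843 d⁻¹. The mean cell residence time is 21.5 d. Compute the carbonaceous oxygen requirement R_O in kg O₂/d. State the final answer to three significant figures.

Observed yield with endogenous decay: Y_obs = Y / (1 + k_d·θ_c) = 0.392 / (1 + 0.0843 × 21.5) = 0.392 / 2.812 = 0.1394 g VSS/g BOD_L.
Mass of BOD_L removed per day: Q(S₀ − S) = 2000 × 1741 g/m³ = 3482 kg/d.
P_X = Y_obs·Q·(S₀ − S) = 0.1394 × 3482 = 485.3 kg VSS/d.
R_O = Q·ΔS − 1.42 P_X = 3482 − 689.1 = 2793 kg O₂/d.

R_O ≈ 2790 kg O₂/d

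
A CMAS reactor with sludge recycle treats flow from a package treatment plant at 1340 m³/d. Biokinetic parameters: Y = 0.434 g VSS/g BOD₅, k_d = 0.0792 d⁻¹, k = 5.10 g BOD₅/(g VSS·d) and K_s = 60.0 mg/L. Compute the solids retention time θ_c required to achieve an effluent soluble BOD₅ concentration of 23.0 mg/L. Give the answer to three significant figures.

Specific growth rate at S = 23.0 mg/L: μ = YkS/(K_s+S) = 0.434·5.10·23.0/(60.0+23.0) = 0.6134 d⁻¹.
Then 1/θ_c = μ − k_d = 0.6134 − 0.0792 = 0.5342 d⁻¹, giving θ_c = 1.872 d.

θ_c ≈ 1.87 d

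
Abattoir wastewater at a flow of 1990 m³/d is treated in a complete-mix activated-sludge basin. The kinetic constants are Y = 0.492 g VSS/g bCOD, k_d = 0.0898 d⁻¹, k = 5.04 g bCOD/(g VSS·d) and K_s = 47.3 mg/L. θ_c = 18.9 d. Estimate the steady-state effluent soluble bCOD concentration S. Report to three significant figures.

For a completely mixed reactor with recycle the Lawrence–McCarty relation gives S = K_s·(1 + k_d·θ_c) / [θ_c·(Y·k − k_d) − 1] = 47.3 × (1 + 0.0898 × 18.9) / [18.9 × (0.492 × 5.04 − 0.0898) − 1] = 127.6 / 44.17 = 2.888 mg/L.

S ≈ 2.89 mg/L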